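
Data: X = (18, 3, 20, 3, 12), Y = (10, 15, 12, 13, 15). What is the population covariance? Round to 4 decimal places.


Cov = (1/n)*sum((xi-xbar)(yi-ybar))
n = 5, xbar = 56/5 = 11.2, ybar = 65/5 = 13
sum((xi-xbar)(yi-ybar)) = -44
Cov = -44 / 5 = -8.8

-8.8000


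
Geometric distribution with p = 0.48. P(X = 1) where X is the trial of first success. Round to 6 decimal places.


P = (1-p)^(k-1) * p
(1-p)^(k-1) = 0.52^0 = 1
P = 1 * 0.48 = 0.48

0.480000


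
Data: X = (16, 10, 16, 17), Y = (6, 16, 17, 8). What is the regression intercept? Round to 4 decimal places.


a = ybar - b*xbar, where b = sum((xi-xbar)(yi-ybar)) / sum((xi-xbar)^2)
n = 4, xbar = 59/4 = 14.75, ybar = 47/4 = 11.75
Sxy = sum((xi-xbar)(yi-ybar)) = -29.25
Sxx = sum((xi-xbar)^2) = 30.75
b = Sxy / Sxx = -39/41 ≈ -0.951220
a = 11.75 - (-0.951220) * 14.75 = 1057/41 ≈ 25.780488

25.7805


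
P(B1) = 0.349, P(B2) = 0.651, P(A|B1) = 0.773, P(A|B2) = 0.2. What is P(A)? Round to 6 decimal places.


P(A) = P(A|B1)*P(B1) + P(A|B2)*P(B2)
P(A|B1)*P(B1) = 0.773 * 0.349 = 0.269777
P(A|B2)*P(B2) = 0.2 * 0.651 = 0.1302
P(A) = 0.269777 + 0.1302 = 0.399977

0.399977


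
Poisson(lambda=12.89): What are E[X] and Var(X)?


E[X] = Var(X) = lambda = 12.89

12.89, 12.89


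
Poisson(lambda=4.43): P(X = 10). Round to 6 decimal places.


P = e^(-lam) * lam^k / k!
e^(-4.43) ≈ 0.01191449
lam^k = 4.43^10 ≈ 2910966.866729
k! = 10! = 3628800
P = 0.01191449 * 2910966.866729 / 3628800 ≈ 0.009558

0.009558


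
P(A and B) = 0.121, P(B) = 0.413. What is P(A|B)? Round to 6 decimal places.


P(A|B) = P(A and B) / P(B) = 0.121 / 0.413 = 121/413 ≈ 0.29297821

0.292978


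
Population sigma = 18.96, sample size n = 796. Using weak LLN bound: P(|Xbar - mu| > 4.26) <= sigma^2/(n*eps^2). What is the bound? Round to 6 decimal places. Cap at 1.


bound = min(1, sigma^2/(n*eps^2))
sigma^2 = 18.96^2 = 359.4816
n*eps^2 = 796 * 4.26^2 = 796 * 18.1476 = 14445.4896
sigma^2/(n*eps^2) = 359.4816 / 14445.4896 ≈ 0.02488539

0.024885


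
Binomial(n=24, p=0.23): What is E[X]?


E[X] = n*p = 24 * 0.23 = 5.52

5.52


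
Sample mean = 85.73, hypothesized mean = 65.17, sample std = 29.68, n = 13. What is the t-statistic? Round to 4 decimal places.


t = (xbar - mu0) / (s/sqrt(n))
xbar - mu0 = 85.73 - 65.17 = 20.56
sqrt(13) ≈ 3.60555128
s/sqrt(n) = 29.68 / 3.60555128 ≈ 8.23175091
t = 20.56 / 8.23175091 ≈ 2.497646

2.4976


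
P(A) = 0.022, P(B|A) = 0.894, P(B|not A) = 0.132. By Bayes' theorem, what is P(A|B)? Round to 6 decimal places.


P(A|B) = P(B|A)*P(A) / P(B), P(B) = P(B|A)*P(A) + P(B|not A)*P(not A)
P(B|A)*P(A) = 0.894 * 0.022 = 0.019668
P(B|not A)*P(not A) = 0.132 * 0.978 = 0.129096
P(B) = 0.019668 + 0.129096 = 0.148764
P(A|B) = 0.019668 / 0.148764 = 149/1127 ≈ 0.13220941

0.132209


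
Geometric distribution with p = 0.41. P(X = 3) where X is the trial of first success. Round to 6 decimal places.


P = (1-p)^(k-1) * p
(1-p)^(k-1) = 0.59^2 = 0.3481
P = 0.3481 * 0.41 = 0.142721

0.142721


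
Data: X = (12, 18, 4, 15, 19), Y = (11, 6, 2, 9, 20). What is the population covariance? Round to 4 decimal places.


Cov = (1/n)*sum((xi-xbar)(yi-ybar))
n = 5, xbar = 68/5 = 13.6, ybar = 48/5 = 9.6
sum((xi-xbar)(yi-ybar)) = 110.2
Cov = 110.2 / 5 = 22.04

22.0400


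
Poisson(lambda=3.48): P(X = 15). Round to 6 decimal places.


P = e^(-lam) * lam^k / k!
e^(-3.48) ≈ 0.03080741
lam^k = 3.48^15 ≈ 132950097.205423
k! = 15! = 1307674368000
P = 0.03080741 * 132950097.205423 / 1307674368000 ≈ 0.000003

0.000003


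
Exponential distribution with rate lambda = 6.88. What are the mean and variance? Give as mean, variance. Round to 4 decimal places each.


mean = 1/lam, var = 1/lam^2
mean = 1 / 6.88 = 25/172 ≈ 0.145349
lam^2 = 6.88^2 = 47.3344
var = 1 / 47.3344 ≈ 0.021126

0.1453, 0.0211


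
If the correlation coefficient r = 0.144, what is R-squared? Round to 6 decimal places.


R^2 = r^2 = (0.144)^2 = 0.020736

0.020736


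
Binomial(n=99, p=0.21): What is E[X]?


E[X] = n*p = 99 * 0.21 = 20.79

20.79


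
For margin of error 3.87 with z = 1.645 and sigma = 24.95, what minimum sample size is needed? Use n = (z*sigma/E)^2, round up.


z*sigma/E = 1.645 * 24.95 / 3.87 ≈ 10.605362
(z*sigma/E)^2 ≈ 112.473698
round up: n = 113

113


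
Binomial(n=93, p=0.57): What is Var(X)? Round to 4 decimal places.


Var = n*p*(1-p) = 93 * 0.57 * 0.43 = 22.7943

22.7943


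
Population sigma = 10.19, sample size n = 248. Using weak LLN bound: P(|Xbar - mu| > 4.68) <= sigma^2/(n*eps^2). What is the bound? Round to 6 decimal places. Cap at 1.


bound = min(1, sigma^2/(n*eps^2))
sigma^2 = 10.19^2 = 103.8361
n*eps^2 = 248 * 4.68^2 = 248 * 21.9024 = 5431.7952
sigma^2/(n*eps^2) = 103.8361 / 5431.7952 ≈ 0.01911635

0.019116


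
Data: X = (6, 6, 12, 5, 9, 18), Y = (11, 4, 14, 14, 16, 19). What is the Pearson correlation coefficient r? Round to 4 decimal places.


r = sum((xi-xbar)(yi-ybar)) / sqrt(sum((xi-xbar)^2) * sum((yi-ybar)^2))
n = 6, xbar = 56/6 = 28/3 ≈ 9.333333, ybar = 78/6 = 13
Sxy = sum((xi-xbar)(yi-ybar)) = 86
Sxx = sum((xi-xbar)^2) = 370/3 ≈ 123.333333
Syy = sum((yi-ybar)^2) = 132
sqrt(Sxx*Syy) ≈ 127.593103
r = Sxy / sqrt(Sxx*Syy) = 86 / 127.593103 ≈ 0.674018

0.6740


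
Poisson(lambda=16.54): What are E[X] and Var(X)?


E[X] = Var(X) = lambda = 16.54

16.54, 16.54


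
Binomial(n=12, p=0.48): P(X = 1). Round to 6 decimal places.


P = C(n,k) * p^k * (1-p)^(n-k)
C(12,1) = 12
p^k = 0.48^1 = 0.48
(1-p)^(n-k) = 0.52^11 ≈ 0.0007516866
P = 12 * 0.48 * 0.0007516866 ≈ 0.004330

0.004330


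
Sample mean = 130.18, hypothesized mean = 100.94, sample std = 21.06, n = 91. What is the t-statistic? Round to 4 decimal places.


t = (xbar - mu0) / (s/sqrt(n))
xbar - mu0 = 130.18 - 100.94 = 29.24
sqrt(91) ≈ 9.53939201
s/sqrt(n) = 21.06 / 9.53939201 ≈ 2.20768787
t = 29.24 / 2.20768787 ≈ 13.244626

13.2446


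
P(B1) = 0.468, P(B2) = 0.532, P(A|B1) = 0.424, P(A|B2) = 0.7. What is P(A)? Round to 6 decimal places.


P(A) = P(A|B1)*P(B1) + P(A|B2)*P(B2)
P(A|B1)*P(B1) = 0.424 * 0.468 = 0.198432
P(A|B2)*P(B2) = 0.7 * 0.532 = 0.3724
P(A) = 0.198432 + 0.3724 = 0.570832

0.570832


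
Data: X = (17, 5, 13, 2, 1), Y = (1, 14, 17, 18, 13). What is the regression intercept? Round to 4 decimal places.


a = ybar - b*xbar, where b = sum((xi-xbar)(yi-ybar)) / sum((xi-xbar)^2)
n = 5, xbar = 38/5 = 7.6, ybar = 63/5 = 12.6
Sxy = sum((xi-xbar)(yi-ybar)) = -121.8
Sxx = sum((xi-xbar)^2) = 199.2
b = Sxy / Sxx = -203/332 ≈ -0.611446
a = 12.6 - (-0.611446) * 7.6 = 2863/166 ≈ 17.246988

17.2470


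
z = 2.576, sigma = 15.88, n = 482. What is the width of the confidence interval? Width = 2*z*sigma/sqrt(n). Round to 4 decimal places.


width = 2*z*sigma/sqrt(n)
2*z*sigma = 2 * 2.576 * 15.88 = 81.81376
sqrt(482) ≈ 21.954498
width = 81.81376 / 21.954498 ≈ 3.726515

3.7265


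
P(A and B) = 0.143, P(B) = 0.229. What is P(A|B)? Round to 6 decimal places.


P(A|B) = P(A and B) / P(B) = 0.143 / 0.229 = 143/229 ≈ 0.62445415

0.624454


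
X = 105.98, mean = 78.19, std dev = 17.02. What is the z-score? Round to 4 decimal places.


z = (X - mu) / sigma
X - mu = 105.98 - 78.19 = 27.79
z = 27.79 / 17.02 = 2779/1702 ≈ 1.632785

1.6328


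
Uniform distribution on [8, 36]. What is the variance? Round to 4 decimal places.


Var = (b-a)^2 / 12
(b-a)^2 = (36 - 8)^2 = 784
Var = 784/12 ≈ 65.333333

65.3333


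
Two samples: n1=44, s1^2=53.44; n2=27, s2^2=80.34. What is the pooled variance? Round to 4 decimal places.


sp^2 = ((n1-1)*s1^2 + (n2-1)*s2^2)/(n1+n2-2)
(n1-1)*s1^2 = 43 * 53.44 = 2297.92
(n2-1)*s2^2 = 26 * 80.34 = 2088.84
numerator = 2297.92 + 2088.84 = 4386.76
n1+n2-2 = 69
sp^2 = 4386.76 / 69 = 109669/1725 ≈ 63.576232

63.5762


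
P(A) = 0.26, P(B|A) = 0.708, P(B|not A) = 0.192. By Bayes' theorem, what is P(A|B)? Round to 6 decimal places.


P(A|B) = P(B|A)*P(A) / P(B), P(B) = P(B|A)*P(A) + P(B|not A)*P(not A)
P(B|A)*P(A) = 0.708 * 0.26 = 0.18408
P(B|not A)*P(not A) = 0.192 * 0.74 = 0.14208
P(B) = 0.18408 + 0.14208 = 0.32616
P(A|B) = 0.18408 / 0.32616 = 767/1359 ≈ 0.56438558

0.564386


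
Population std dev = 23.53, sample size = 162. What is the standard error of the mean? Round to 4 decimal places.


SE = sigma / sqrt(n)
sqrt(162) ≈ 12.727922
SE = 23.53 / 12.727922 ≈ 1.848691

1.8487


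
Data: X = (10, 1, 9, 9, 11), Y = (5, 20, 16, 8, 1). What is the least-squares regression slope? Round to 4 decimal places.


b = sum((xi-xbar)(yi-ybar)) / sum((xi-xbar)^2)
n = 5, xbar = 40/5 = 8, ybar = 50/5 = 10
Sxy = sum((xi-xbar)(yi-ybar)) = -103
Sxx = sum((xi-xbar)^2) = 64
b = Sxy / Sxx = -1.609375

-1.6094


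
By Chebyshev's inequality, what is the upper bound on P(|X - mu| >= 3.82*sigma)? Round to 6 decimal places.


P <= 1/k^2
k^2 = 3.82^2 = 14.5924
1/k^2 = 1 / 14.5924 ≈ 0.06852882

0.068529


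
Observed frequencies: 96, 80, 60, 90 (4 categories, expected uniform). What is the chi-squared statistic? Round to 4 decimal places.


chi2 = sum((O-E)^2/E), E = total/4
total = 326, E = 326/4 = 81.5
(96 - 81.5)^2 / 81.5 = 210.25 / 81.5 = 841/326 ≈ 2.579755
(80 - 81.5)^2 / 81.5 = 2.25 / 81.5 = 9/326 ≈ 0.027607
(60 - 81.5)^2 / 81.5 = 462.25 / 81.5 = 1849/326 ≈ 5.671779
(90 - 81.5)^2 / 81.5 = 72.25 / 81.5 = 289/326 ≈ 0.886503
chi2 = 1494/163 ≈ 9.165644

9.1656


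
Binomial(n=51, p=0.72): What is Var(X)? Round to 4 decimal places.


Var = n*p*(1-p) = 51 * 0.72 * 0.28 = 10.2816

10.2816


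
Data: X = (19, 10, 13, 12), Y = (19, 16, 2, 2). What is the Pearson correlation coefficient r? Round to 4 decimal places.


r = sum((xi-xbar)(yi-ybar)) / sqrt(sum((xi-xbar)^2) * sum((yi-ybar)^2))
n = 4, xbar = 54/4 = 13.5, ybar = 39/4 = 9.75
Sxy = sum((xi-xbar)(yi-ybar)) = 44.5
Sxx = sum((xi-xbar)^2) = 45
Syy = sum((yi-ybar)^2) = 244.75
sqrt(Sxx*Syy) ≈ 104.946415
r = Sxy / sqrt(Sxx*Syy) = 44.5 / 104.946415 ≈ 0.424026

0.4240


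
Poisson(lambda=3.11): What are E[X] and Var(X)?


E[X] = Var(X) = lambda = 3.11

3.11, 3.11


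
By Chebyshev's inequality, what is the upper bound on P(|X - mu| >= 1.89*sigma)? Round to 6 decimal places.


P <= 1/k^2
k^2 = 1.89^2 = 3.5721
1/k^2 = 1 / 3.5721 ≈ 0.27994737

0.279947


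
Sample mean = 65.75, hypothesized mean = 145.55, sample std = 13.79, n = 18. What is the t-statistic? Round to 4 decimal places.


t = (xbar - mu0) / (s/sqrt(n))
xbar - mu0 = 65.75 - 145.55 = -79.8
sqrt(18) ≈ 4.24264069
s/sqrt(n) = 13.79 / 4.24264069 ≈ 3.25033417
t = -79.8 / 3.25033417 ≈ -24.551322

-24.5513


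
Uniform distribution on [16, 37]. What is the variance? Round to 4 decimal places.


Var = (b-a)^2 / 12
(b-a)^2 = (37 - 16)^2 = 441
Var = 441/12 = 36.75

36.7500


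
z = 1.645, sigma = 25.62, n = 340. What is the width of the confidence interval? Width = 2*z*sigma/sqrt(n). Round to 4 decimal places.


width = 2*z*sigma/sqrt(n)
2*z*sigma = 2 * 1.645 * 25.62 = 84.2898
sqrt(340) ≈ 18.439089
width = 84.2898 / 18.439089 ≈ 4.571256

4.5713


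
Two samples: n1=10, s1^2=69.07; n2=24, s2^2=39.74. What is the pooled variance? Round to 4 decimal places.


sp^2 = ((n1-1)*s1^2 + (n2-1)*s2^2)/(n1+n2-2)
(n1-1)*s1^2 = 9 * 69.07 = 621.63
(n2-1)*s2^2 = 23 * 39.74 = 914.02
numerator = 621.63 + 914.02 = 1535.65
n1+n2-2 = 32
sp^2 = 1535.65 / 32 = 30713/640 ≈ 47.989063

47.9891


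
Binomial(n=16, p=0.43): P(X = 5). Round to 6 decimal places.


P = C(n,k) * p^k * (1-p)^(n-k)
C(16,5) = 4368
p^k = 0.43^5 ≈ 0.01470084
(1-p)^(n-k) = 0.57^11 ≈ 0.002063590
P = 4368 * 0.01470084 * 0.002063590 ≈ 0.132510

0.132510


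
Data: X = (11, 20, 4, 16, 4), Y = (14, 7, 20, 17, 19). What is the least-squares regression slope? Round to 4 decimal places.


b = sum((xi-xbar)(yi-ybar)) / sum((xi-xbar)^2)
n = 5, xbar = 55/5 = 11, ybar = 77/5 = 15.4
Sxy = sum((xi-xbar)(yi-ybar)) = -125
Sxx = sum((xi-xbar)^2) = 204
b = Sxy / Sxx = -125/204 ≈ -0.612745

-0.6127


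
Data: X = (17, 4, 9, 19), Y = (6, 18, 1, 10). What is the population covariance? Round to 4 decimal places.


Cov = (1/n)*sum((xi-xbar)(yi-ybar))
n = 4, xbar = 49/4 = 12.25, ybar = 35/4 = 8.75
sum((xi-xbar)(yi-ybar)) = -55.75
Cov = -55.75 / 4 = -13.9375

-13.9375


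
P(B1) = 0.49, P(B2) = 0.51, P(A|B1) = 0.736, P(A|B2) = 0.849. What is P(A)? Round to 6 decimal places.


P(A) = P(A|B1)*P(B1) + P(A|B2)*P(B2)
P(A|B1)*P(B1) = 0.736 * 0.49 = 0.36064
P(A|B2)*P(B2) = 0.849 * 0.51 = 0.43299
P(A) = 0.36064 + 0.43299 = 0.79363

0.793630


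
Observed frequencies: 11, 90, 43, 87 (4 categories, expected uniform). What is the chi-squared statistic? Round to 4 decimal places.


chi2 = sum((O-E)^2/E), E = total/4
total = 231, E = 231/4 = 57.75
(11 - 57.75)^2 / 57.75 = 2185.5625 / 57.75 = 3179/84 ≈ 37.845238
(90 - 57.75)^2 / 57.75 = 1040.0625 / 57.75 = 5547/308 ≈ 18.009740
(43 - 57.75)^2 / 57.75 = 217.5625 / 57.75 = 3481/924 ≈ 3.767316
(87 - 57.75)^2 / 57.75 = 855.5625 / 57.75 = 4563/308 ≈ 14.814935
chi2 = 17195/231 ≈ 74.437229

74.4372


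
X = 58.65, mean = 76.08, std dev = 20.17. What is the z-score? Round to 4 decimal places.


z = (X - mu) / sigma
X - mu = 58.65 - 76.08 = -17.43
z = -17.43 / 20.17 = -1743/2017 ≈ -0.864155

-0.8642


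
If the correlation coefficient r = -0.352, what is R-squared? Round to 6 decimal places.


R^2 = r^2 = (-0.352)^2 = 0.123904

0.123904


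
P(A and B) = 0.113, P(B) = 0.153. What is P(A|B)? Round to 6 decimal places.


P(A|B) = P(A and B) / P(B) = 0.113 / 0.153 = 113/153 ≈ 0.73856209

0.738562


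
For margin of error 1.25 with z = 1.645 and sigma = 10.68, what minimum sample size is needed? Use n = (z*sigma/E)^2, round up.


z*sigma/E = 1.645 * 10.68 / 1.25 = 14.05488
(z*sigma/E)^2 ≈ 197.539652
round up: n = 198

198


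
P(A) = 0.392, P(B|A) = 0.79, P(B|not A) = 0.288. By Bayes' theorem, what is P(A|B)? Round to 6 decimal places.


P(A|B) = P(B|A)*P(A) / P(B), P(B) = P(B|A)*P(A) + P(B|not A)*P(not A)
P(B|A)*P(A) = 0.79 * 0.392 = 0.30968
P(B|not A)*P(not A) = 0.288 * 0.608 = 0.175104
P(B) = 0.30968 + 0.175104 = 0.484784
P(A|B) = 0.30968 / 0.484784 ≈ 0.63879996

0.638800


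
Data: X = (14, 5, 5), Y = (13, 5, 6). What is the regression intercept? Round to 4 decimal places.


a = ybar - b*xbar, where b = sum((xi-xbar)(yi-ybar)) / sum((xi-xbar)^2)
n = 3, xbar = 24/3 = 8, ybar = 24/3 = 8
Sxy = sum((xi-xbar)(yi-ybar)) = 45
Sxx = sum((xi-xbar)^2) = 54
b = Sxy / Sxx = 5/6 ≈ 0.833333
a = 8 - 0.833333 * 8 = 4/3 ≈ 1.333333

1.3333


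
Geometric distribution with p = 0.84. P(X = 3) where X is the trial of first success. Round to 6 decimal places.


P = (1-p)^(k-1) * p
(1-p)^(k-1) = 0.16^2 = 0.0256
P = 0.0256 * 0.84 = 0.021504

0.021504


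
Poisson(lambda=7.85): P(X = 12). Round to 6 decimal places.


P = e^(-lam) * lam^k / k!
e^(-7.85) ≈ 0.0003897520
lam^k = 7.85^12 ≈ 54756525268.730519
k! = 12! = 479001600
P = 0.0003897520 * 54756525268.730519 / 479001600 ≈ 0.044554

0.044554


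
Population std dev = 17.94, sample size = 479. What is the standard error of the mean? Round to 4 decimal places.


SE = sigma / sqrt(n)
sqrt(479) ≈ 21.886069
SE = 17.94 / 21.886069 ≈ 0.819700

0.8197


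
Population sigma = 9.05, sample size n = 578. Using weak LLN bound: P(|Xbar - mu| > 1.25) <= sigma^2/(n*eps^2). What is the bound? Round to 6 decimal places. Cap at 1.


bound = min(1, sigma^2/(n*eps^2))
sigma^2 = 9.05^2 = 81.9025
n*eps^2 = 578 * 1.25^2 = 578 * 1.5625 = 903.125
sigma^2/(n*eps^2) = 81.9025 / 903.125 ≈ 0.09068789

0.090688


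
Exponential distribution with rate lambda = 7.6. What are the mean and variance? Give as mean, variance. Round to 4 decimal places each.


mean = 1/lam, var = 1/lam^2
mean = 1 / 7.6 = 5/38 ≈ 0.131579
lam^2 = 7.6^2 = 57.76
var = 1 / 57.76 = 25/1444 ≈ 0.017313

0.1316, 0.0173


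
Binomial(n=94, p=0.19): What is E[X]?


E[X] = n*p = 94 * 0.19 = 17.86

17.86


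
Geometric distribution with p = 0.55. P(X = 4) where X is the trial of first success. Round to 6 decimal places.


P = (1-p)^(k-1) * p
(1-p)^(k-1) = 0.45^3 = 0.091125
P = 0.091125 * 0.55 = 0.05011875

0.050119


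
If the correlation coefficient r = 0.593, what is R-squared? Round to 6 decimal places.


R^2 = r^2 = (0.593)^2 = 0.351649

0.351649


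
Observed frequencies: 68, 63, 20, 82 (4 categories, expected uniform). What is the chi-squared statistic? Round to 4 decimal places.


chi2 = sum((O-E)^2/E), E = total/4
total = 233, E = 233/4 = 58.25
(68 - 58.25)^2 / 58.25 = 95.0625 / 58.25 = 1521/932 ≈ 1.631974
(63 - 58.25)^2 / 58.25 = 22.5625 / 58.25 = 361/932 ≈ 0.387339
(20 - 58.25)^2 / 58.25 = 1463.0625 / 58.25 = 23409/932 ≈ 25.116953
(82 - 58.25)^2 / 58.25 = 564.0625 / 58.25 = 9025/932 ≈ 9.683476
chi2 = 8579/233 ≈ 36.819742

36.8197


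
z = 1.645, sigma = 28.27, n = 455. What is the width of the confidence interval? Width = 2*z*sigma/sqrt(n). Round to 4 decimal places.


width = 2*z*sigma/sqrt(n)
2*z*sigma = 2 * 1.645 * 28.27 = 93.0083
sqrt(455) ≈ 21.330729
width = 93.0083 / 21.330729 ≈ 4.360296

4.3603


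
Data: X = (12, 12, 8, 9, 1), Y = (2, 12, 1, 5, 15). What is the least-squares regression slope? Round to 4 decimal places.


b = sum((xi-xbar)(yi-ybar)) / sum((xi-xbar)^2)
n = 5, xbar = 42/5 = 8.4, ybar = 35/5 = 7
Sxy = sum((xi-xbar)(yi-ybar)) = -58
Sxx = sum((xi-xbar)^2) = 81.2
b = Sxy / Sxx = -5/7 ≈ -0.714286

-0.7143


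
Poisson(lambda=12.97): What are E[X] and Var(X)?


E[X] = Var(X) = lambda = 12.97

12.97, 12.97


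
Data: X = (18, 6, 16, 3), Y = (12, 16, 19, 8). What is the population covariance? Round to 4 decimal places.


Cov = (1/n)*sum((xi-xbar)(yi-ybar))
n = 4, xbar = 43/4 = 10.75, ybar = 55/4 = 13.75
sum((xi-xbar)(yi-ybar)) = 48.75
Cov = 48.75 / 4 = 12.1875

12.1875


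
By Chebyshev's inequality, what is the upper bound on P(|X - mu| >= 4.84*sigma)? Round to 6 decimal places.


P <= 1/k^2
k^2 = 4.84^2 = 23.4256
1/k^2 = 1 / 23.4256 ≈ 0.04268834

0.042688


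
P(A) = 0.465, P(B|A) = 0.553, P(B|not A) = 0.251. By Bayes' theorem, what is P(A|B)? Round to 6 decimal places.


P(A|B) = P(B|A)*P(A) / P(B), P(B) = P(B|A)*P(A) + P(B|not A)*P(not A)
P(B|A)*P(A) = 0.553 * 0.465 = 0.257145
P(B|not A)*P(not A) = 0.251 * 0.535 = 0.134285
P(B) = 0.257145 + 0.134285 = 0.39143
P(A|B) = 0.257145 / 0.39143 ≈ 0.65693738

0.656937


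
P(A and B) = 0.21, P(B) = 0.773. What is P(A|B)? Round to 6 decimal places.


P(A|B) = P(A and B) / P(B) = 0.21 / 0.773 = 210/773 ≈ 0.27166882

0.271669


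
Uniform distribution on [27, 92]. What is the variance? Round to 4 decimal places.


Var = (b-a)^2 / 12
(b-a)^2 = (92 - 27)^2 = 4225
Var = 4225/12 ≈ 352.083333

352.0833


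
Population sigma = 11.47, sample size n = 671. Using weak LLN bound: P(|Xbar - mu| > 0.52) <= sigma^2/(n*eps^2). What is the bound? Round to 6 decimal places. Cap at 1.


bound = min(1, sigma^2/(n*eps^2))
sigma^2 = 11.47^2 = 131.5609
n*eps^2 = 671 * 0.52^2 = 671 * 0.2704 = 181.4384
sigma^2/(n*eps^2) = 131.5609 / 181.4384 ≈ 0.72509954

0.725100


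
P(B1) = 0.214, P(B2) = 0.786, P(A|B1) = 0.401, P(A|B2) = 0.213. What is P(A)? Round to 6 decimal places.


P(A) = P(A|B1)*P(B1) + P(A|B2)*P(B2)
P(A|B1)*P(B1) = 0.401 * 0.214 = 0.085814
P(A|B2)*P(B2) = 0.213 * 0.786 = 0.167418
P(A) = 0.085814 + 0.167418 = 0.253232

0.253232


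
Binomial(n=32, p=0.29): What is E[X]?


E[X] = n*p = 32 * 0.29 = 9.28

9.28


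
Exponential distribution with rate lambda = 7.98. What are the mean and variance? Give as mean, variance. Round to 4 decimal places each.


mean = 1/lam, var = 1/lam^2
mean = 1 / 7.98 = 50/399 ≈ 0.125313
lam^2 = 7.98^2 = 63.6804
var = 1 / 63.6804 ≈ 0.015703

0.1253, 0.0157


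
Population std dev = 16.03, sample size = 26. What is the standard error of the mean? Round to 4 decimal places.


SE = sigma / sqrt(n)
sqrt(26) ≈ 5.099020
SE = 16.03 / 5.099020 ≈ 3.143742

3.1437


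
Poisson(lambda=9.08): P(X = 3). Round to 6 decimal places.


P = e^(-lam) * lam^k / k!
e^(-9.08) ≈ 0.0001139216
lam^k = 9.08^3 = 748.613312
k! = 3! = 6
P = 0.0001139216 * 748.613312 / 6 ≈ 0.014214

0.014214


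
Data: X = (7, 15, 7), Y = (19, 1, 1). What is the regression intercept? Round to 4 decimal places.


a = ybar - b*xbar, where b = sum((xi-xbar)(yi-ybar)) / sum((xi-xbar)^2)
n = 3, xbar = 29/3 ≈ 9.666667, ybar = 21/3 = 7
Sxy = sum((xi-xbar)(yi-ybar)) = -48
Sxx = sum((xi-xbar)^2) = 128/3 ≈ 42.666667
b = Sxy / Sxx = -1.125
a = 7 - (-1.125) * 9.666667 = 17.875

17.8750


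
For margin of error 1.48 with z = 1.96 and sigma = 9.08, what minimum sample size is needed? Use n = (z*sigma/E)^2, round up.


z*sigma/E = 1.96 * 9.08 / 1.48 = 11123/925 ≈ 12.024865
(z*sigma/E)^2 ≈ 144.597375
round up: n = 145

145


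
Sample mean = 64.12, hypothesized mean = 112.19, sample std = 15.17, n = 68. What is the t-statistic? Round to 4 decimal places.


t = (xbar - mu0) / (s/sqrt(n))
xbar - mu0 = 64.12 - 112.19 = -48.07
sqrt(68) ≈ 8.24621125
s/sqrt(n) = 15.17 / 8.24621125 ≈ 1.83963272
t = -48.07 / 1.83963272 ≈ -26.130216

-26.1302


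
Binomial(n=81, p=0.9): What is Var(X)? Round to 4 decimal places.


Var = n*p*(1-p) = 81 * 0.9 * 0.1 = 7.29

7.2900


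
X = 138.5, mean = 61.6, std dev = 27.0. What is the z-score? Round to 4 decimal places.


z = (X - mu) / sigma
X - mu = 138.5 - 61.6 = 76.9
z = 76.9 / 27.0 = 769/270 ≈ 2.848148

2.8481


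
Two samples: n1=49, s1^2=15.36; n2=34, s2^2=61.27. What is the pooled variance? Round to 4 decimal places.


sp^2 = ((n1-1)*s1^2 + (n2-1)*s2^2)/(n1+n2-2)
(n1-1)*s1^2 = 48 * 15.36 = 737.28
(n2-1)*s2^2 = 33 * 61.27 = 2021.91
numerator = 737.28 + 2021.91 = 2759.19
n1+n2-2 = 81
sp^2 = 2759.19 / 81 = 91973/2700 ≈ 34.064074

34.0641


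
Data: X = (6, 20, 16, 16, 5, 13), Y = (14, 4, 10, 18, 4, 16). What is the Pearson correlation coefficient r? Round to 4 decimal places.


r = sum((xi-xbar)(yi-ybar)) / sqrt(sum((xi-xbar)^2) * sum((yi-ybar)^2))
n = 6, xbar = 76/6 = 38/3 ≈ 12.666667, ybar = 66/6 = 11
Sxy = sum((xi-xbar)(yi-ybar)) = 4
Sxx = sum((xi-xbar)^2) = 538/3 ≈ 179.333333
Syy = sum((yi-ybar)^2) = 182
sqrt(Sxx*Syy) ≈ 180.661747
r = Sxy / sqrt(Sxx*Syy) = 4 / 180.661747 ≈ 0.022141

0.0221


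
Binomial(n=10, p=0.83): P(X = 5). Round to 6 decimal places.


P = C(n,k) * p^k * (1-p)^(n-k)
C(10,5) = 252
p^k = 0.83^5 ≈ 0.3939041
(1-p)^(n-k) = 0.17^5 = 0.0001419857
P = 252 * 0.3939041 * 0.0001419857 ≈ 0.014094

0.014094


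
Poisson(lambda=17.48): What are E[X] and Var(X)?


E[X] = Var(X) = lambda = 17.48

17.48, 17.48


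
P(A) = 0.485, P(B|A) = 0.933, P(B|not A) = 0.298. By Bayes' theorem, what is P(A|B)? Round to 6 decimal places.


P(A|B) = P(B|A)*P(A) / P(B), P(B) = P(B|A)*P(A) + P(B|not A)*P(not A)
P(B|A)*P(A) = 0.933 * 0.485 = 0.452505
P(B|not A)*P(not A) = 0.298 * 0.515 = 0.15347
P(B) = 0.452505 + 0.15347 = 0.605975
P(A|B) = 0.452505 / 0.605975 ≈ 0.74673873

0.746739


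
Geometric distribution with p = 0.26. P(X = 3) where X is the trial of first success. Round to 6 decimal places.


P = (1-p)^(k-1) * p
(1-p)^(k-1) = 0.74^2 = 0.5476
P = 0.5476 * 0.26 = 0.142376

0.142376


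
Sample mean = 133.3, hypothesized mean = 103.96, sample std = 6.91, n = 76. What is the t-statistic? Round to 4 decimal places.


t = (xbar - mu0) / (s/sqrt(n))
xbar - mu0 = 133.3 - 103.96 = 29.34
sqrt(76) ≈ 8.71779789
s/sqrt(n) = 6.91 / 8.71779789 ≈ 0.79263136
t = 29.34 / 0.79263136 ≈ 37.015946

37.0159


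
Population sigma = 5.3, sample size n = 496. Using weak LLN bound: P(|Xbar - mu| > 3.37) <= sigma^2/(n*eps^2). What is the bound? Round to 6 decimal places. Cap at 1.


bound = min(1, sigma^2/(n*eps^2))
sigma^2 = 5.3^2 = 28.09
n*eps^2 = 496 * 3.37^2 = 496 * 11.3569 = 5633.0224
sigma^2/(n*eps^2) = 28.09 / 5633.0224 ≈ 0.00498667

0.004987


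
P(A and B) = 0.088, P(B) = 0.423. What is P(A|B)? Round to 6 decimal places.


P(A|B) = P(A and B) / P(B) = 0.088 / 0.423 = 88/423 ≈ 0.20803783

0.208038


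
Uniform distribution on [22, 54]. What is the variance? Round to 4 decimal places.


Var = (b-a)^2 / 12
(b-a)^2 = (54 - 22)^2 = 1024
Var = 1024/12 ≈ 85.333333

85.3333


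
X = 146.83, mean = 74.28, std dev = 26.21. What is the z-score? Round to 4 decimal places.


z = (X - mu) / sigma
X - mu = 146.83 - 74.28 = 72.55
z = 72.55 / 26.21 = 7255/2621 ≈ 2.768027

2.7680


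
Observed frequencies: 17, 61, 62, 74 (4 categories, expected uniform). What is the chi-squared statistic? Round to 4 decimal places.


chi2 = sum((O-E)^2/E), E = total/4
total = 214, E = 214/4 = 53.5
(17 - 53.5)^2 / 53.5 = 1332.25 / 53.5 = 5329/214 ≈ 24.901869
(61 - 53.5)^2 / 53.5 = 56.25 / 53.5 = 225/214 ≈ 1.051402
(62 - 53.5)^2 / 53.5 = 72.25 / 53.5 = 289/214 ≈ 1.350467
(74 - 53.5)^2 / 53.5 = 420.25 / 53.5 = 1681/214 ≈ 7.855140
chi2 = 3762/107 ≈ 35.158879

35.1589


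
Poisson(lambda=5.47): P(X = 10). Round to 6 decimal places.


P = e^(-lam) * lam^k / k!
e^(-5.47) ≈ 0.004211232
lam^k = 5.47^10 ≈ 23981329.890346
k! = 10! = 3628800
P = 0.004211232 * 23981329.890346 / 3628800 ≈ 0.027830

0.027830


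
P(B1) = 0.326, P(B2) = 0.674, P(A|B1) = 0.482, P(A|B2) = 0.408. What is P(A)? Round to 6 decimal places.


P(A) = P(A|B1)*P(B1) + P(A|B2)*P(B2)
P(A|B1)*P(B1) = 0.482 * 0.326 = 0.157132
P(A|B2)*P(B2) = 0.408 * 0.674 = 0.274992
P(A) = 0.157132 + 0.274992 = 0.432124

0.432124


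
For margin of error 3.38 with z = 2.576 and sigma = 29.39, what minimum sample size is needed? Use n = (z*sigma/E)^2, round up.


z*sigma/E = 2.576 * 29.39 / 3.38 ≈ 22.399006
(z*sigma/E)^2 ≈ 501.715466
round up: n = 502

502


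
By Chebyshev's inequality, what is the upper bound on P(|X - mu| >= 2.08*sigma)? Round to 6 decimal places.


P <= 1/k^2
k^2 = 2.08^2 = 4.3264
1/k^2 = 1 / 4.3264 = 625/2704 ≈ 0.23113905

0.231139


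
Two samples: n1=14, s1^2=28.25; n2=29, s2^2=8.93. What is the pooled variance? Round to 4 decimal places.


sp^2 = ((n1-1)*s1^2 + (n2-1)*s2^2)/(n1+n2-2)
(n1-1)*s1^2 = 13 * 28.25 = 367.25
(n2-1)*s2^2 = 28 * 8.93 = 250.04
numerator = 367.25 + 250.04 = 617.29
n1+n2-2 = 41
sp^2 = 617.29 / 41 = 61729/4100 ≈ 15.055854

15.0559


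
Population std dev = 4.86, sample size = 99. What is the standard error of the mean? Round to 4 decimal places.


SE = sigma / sqrt(n)
sqrt(99) ≈ 9.949874
SE = 4.86 / 9.949874 ≈ 0.488448

0.4884


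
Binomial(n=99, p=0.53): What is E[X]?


E[X] = n*p = 99 * 0.53 = 52.47

52.47


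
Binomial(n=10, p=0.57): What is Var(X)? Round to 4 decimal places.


Var = n*p*(1-p) = 10 * 0.57 * 0.43 = 2.451

2.4510


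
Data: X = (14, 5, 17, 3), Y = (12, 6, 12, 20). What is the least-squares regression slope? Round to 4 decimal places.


b = sum((xi-xbar)(yi-ybar)) / sum((xi-xbar)^2)
n = 4, xbar = 39/4 = 9.75, ybar = 50/4 = 12.5
Sxy = sum((xi-xbar)(yi-ybar)) = -25.5
Sxx = sum((xi-xbar)^2) = 138.75
b = Sxy / Sxx = -34/185 ≈ -0.183784

-0.1838


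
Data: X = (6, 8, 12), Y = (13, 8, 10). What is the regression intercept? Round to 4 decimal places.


a = ybar - b*xbar, where b = sum((xi-xbar)(yi-ybar)) / sum((xi-xbar)^2)
n = 3, xbar = 26/3 ≈ 8.666667, ybar = 31/3 ≈ 10.333333
Sxy = sum((xi-xbar)(yi-ybar)) = -20/3 ≈ -6.666667
Sxx = sum((xi-xbar)^2) = 56/3 ≈ 18.666667
b = Sxy / Sxx = -5/14 ≈ -0.357143
a = 10.333333 - (-0.357143) * 8.666667 = 94/7 ≈ 13.428571

13.4286


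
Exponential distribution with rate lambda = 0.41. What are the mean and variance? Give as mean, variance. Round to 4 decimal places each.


mean = 1/lam, var = 1/lam^2
mean = 1 / 0.41 = 100/41 ≈ 2.439024
lam^2 = 0.41^2 = 0.1681
var = 1 / 0.1681 = 10000/1681 ≈ 5.948840

2.4390, 5.9488


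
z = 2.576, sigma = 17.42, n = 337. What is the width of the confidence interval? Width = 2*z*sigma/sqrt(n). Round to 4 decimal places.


width = 2*z*sigma/sqrt(n)
2*z*sigma = 2 * 2.576 * 17.42 = 89.74784
sqrt(337) ≈ 18.357560
width = 89.74784 / 18.357560 ≈ 4.888876

4.8889


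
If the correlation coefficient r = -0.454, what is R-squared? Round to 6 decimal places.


R^2 = r^2 = (-0.454)^2 = 0.206116

0.206116


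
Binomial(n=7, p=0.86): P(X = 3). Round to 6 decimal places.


P = C(n,k) * p^k * (1-p)^(n-k)
C(7,3) = 35
p^k = 0.86^3 = 0.636056
(1-p)^(n-k) = 0.14^4 = 0.00038416
P = 35 * 0.636056 * 0.00038416 ≈ 0.008552

0.008552


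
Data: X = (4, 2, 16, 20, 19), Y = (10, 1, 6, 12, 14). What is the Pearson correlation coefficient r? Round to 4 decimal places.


r = sum((xi-xbar)(yi-ybar)) / sqrt(sum((xi-xbar)^2) * sum((yi-ybar)^2))
n = 5, xbar = 61/5 = 12.2, ybar = 43/5 = 8.6
Sxy = sum((xi-xbar)(yi-ybar)) = 119.4
Sxx = sum((xi-xbar)^2) = 292.8
Syy = sum((yi-ybar)^2) = 107.2
sqrt(Sxx*Syy) ≈ 177.167040
r = Sxy / sqrt(Sxx*Syy) = 119.4 / 177.167040 ≈ 0.673940

0.6739


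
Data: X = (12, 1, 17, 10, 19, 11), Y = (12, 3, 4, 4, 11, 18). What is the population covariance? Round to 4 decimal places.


Cov = (1/n)*sum((xi-xbar)(yi-ybar))
n = 6, xbar = 70/6 = 35/3 ≈ 11.666667, ybar = 52/6 = 26/3 ≈ 8.666667
sum((xi-xbar)(yi-ybar)) = 166/3 ≈ 55.333333
Cov = 55.333333 / 6 = 83/9 ≈ 9.222222

9.2222


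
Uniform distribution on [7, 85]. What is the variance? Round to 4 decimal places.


Var = (b-a)^2 / 12
(b-a)^2 = (85 - 7)^2 = 6084
Var = 6084/12 = 507

507.0000


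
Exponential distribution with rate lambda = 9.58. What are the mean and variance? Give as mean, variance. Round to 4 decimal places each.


mean = 1/lam, var = 1/lam^2
mean = 1 / 9.58 = 50/479 ≈ 0.104384
lam^2 = 9.58^2 = 91.7764
var = 1 / 91.7764 ≈ 0.010896

0.1044, 0.0109


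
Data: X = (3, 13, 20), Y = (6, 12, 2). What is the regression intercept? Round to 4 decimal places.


a = ybar - b*xbar, where b = sum((xi-xbar)(yi-ybar)) / sum((xi-xbar)^2)
n = 3, xbar = 36/3 = 12, ybar = 20/3 ≈ 6.666667
Sxy = sum((xi-xbar)(yi-ybar)) = -26
Sxx = sum((xi-xbar)^2) = 146
b = Sxy / Sxx = -13/73 ≈ -0.178082
a = 6.666667 - (-0.178082) * 12 = 1928/219 ≈ 8.803653

8.8037


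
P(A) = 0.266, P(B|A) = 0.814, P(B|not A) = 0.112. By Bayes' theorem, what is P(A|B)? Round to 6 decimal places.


P(A|B) = P(B|A)*P(A) / P(B), P(B) = P(B|A)*P(A) + P(B|not A)*P(not A)
P(B|A)*P(A) = 0.814 * 0.266 = 0.216524
P(B|not A)*P(not A) = 0.112 * 0.734 = 0.082208
P(B) = 0.216524 + 0.082208 = 0.298732
P(A|B) = 0.216524 / 0.298732 ≈ 0.72481020

0.724810


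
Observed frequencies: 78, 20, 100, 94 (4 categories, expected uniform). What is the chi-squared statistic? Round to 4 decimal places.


chi2 = sum((O-E)^2/E), E = total/4
total = 292, E = 292/4 = 73
(78 - 73)^2 / 73 = 25 / 73 = 25/73 ≈ 0.342466
(20 - 73)^2 / 73 = 2809 / 73 = 2809/73 ≈ 38.479452
(100 - 73)^2 / 73 = 729 / 73 = 729/73 ≈ 9.986301
(94 - 73)^2 / 73 = 441 / 73 = 441/73 ≈ 6.041096
chi2 = 4004/73 ≈ 54.849315

54.8493


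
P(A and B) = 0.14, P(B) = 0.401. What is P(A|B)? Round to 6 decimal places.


P(A|B) = P(A and B) / P(B) = 0.14 / 0.401 = 140/401 ≈ 0.34912718

0.349127


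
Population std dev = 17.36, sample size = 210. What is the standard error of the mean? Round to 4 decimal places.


SE = sigma / sqrt(n)
sqrt(210) ≈ 14.491377
SE = 17.36 / 14.491377 ≈ 1.197954

1.1980


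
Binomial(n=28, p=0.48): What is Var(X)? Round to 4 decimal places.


Var = n*p*(1-p) = 28 * 0.48 * 0.52 = 6.9888

6.9888


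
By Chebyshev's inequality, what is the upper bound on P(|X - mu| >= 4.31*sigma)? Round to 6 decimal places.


P <= 1/k^2
k^2 = 4.31^2 = 18.5761
1/k^2 = 1 / 18.5761 ≈ 0.05383261

0.053833


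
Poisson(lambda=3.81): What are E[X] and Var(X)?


E[X] = Var(X) = lambda = 3.81

3.81, 3.81


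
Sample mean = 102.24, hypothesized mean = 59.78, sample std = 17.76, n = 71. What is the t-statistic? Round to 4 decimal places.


t = (xbar - mu0) / (s/sqrt(n))
xbar - mu0 = 102.24 - 59.78 = 42.46
sqrt(71) ≈ 8.42614977
s/sqrt(n) = 17.76 / 8.42614977 ≈ 2.10772422
t = 42.46 / 2.10772422 ≈ 20.144950

20.1450


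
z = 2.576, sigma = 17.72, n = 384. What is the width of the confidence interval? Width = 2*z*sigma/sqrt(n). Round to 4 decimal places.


width = 2*z*sigma/sqrt(n)
2*z*sigma = 2 * 2.576 * 17.72 = 91.29344
sqrt(384) ≈ 19.595918
width = 91.29344 / 19.595918 ≈ 4.658799

4.6588


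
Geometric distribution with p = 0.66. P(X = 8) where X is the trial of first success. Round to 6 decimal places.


P = (1-p)^(k-1) * p
(1-p)^(k-1) = 0.34^7 ≈ 0.0005252335
P = 0.0005252335 * 0.66 ≈ 0.0003466541

0.000347


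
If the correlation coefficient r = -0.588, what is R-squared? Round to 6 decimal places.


R^2 = r^2 = (-0.588)^2 = 0.345744

0.345744


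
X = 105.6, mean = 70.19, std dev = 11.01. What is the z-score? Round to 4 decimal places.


z = (X - mu) / sigma
X - mu = 105.6 - 70.19 = 35.41
z = 35.41 / 11.01 = 3541/1101 ≈ 3.216167

3.2162


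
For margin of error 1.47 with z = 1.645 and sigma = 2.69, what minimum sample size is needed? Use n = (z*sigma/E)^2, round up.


z*sigma/E = 1.645 * 2.69 / 1.47 = 12643/4200 ≈ 3.010238
(z*sigma/E)^2 ≈ 9.061533
round up: n = 10

10


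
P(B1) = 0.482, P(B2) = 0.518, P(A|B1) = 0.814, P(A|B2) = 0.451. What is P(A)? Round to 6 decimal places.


P(A) = P(A|B1)*P(B1) + P(A|B2)*P(B2)
P(A|B1)*P(B1) = 0.814 * 0.482 = 0.392348
P(A|B2)*P(B2) = 0.451 * 0.518 = 0.233618
P(A) = 0.392348 + 0.233618 = 0.625966

0.625966


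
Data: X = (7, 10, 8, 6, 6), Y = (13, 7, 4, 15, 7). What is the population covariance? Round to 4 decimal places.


Cov = (1/n)*sum((xi-xbar)(yi-ybar))
n = 5, xbar = 37/5 = 7.4, ybar = 46/5 = 9.2
sum((xi-xbar)(yi-ybar)) = -15.4
Cov = -15.4 / 5 = -3.08

-3.0800


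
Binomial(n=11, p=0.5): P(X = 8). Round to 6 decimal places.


P = C(n,k) * p^k * (1-p)^(n-k)
C(11,8) = 165
p^k = 0.5^8 = 0.00390625
(1-p)^(n-k) = 0.5^3 = 0.125
P = 165 * 0.00390625 * 0.125 = 165/2048 ≈ 0.080566

0.080566


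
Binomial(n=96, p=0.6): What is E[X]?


E[X] = n*p = 96 * 0.6 = 57.6

57.6


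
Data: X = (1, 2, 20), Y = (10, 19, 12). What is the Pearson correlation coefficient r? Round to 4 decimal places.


r = sum((xi-xbar)(yi-ybar)) / sqrt(sum((xi-xbar)^2) * sum((yi-ybar)^2))
n = 3, xbar = 23/3 ≈ 7.666667, ybar = 41/3 ≈ 13.666667
Sxy = sum((xi-xbar)(yi-ybar)) = -79/3 ≈ -26.333333
Sxx = sum((xi-xbar)^2) = 686/3 ≈ 228.666667
Syy = sum((yi-ybar)^2) = 134/3 ≈ 44.666667
sqrt(Sxx*Syy) ≈ 101.063237
r = Sxy / sqrt(Sxx*Syy) = -26.333333 / 101.063237 ≈ -0.260563

-0.2606


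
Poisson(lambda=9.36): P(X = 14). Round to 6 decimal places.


P = e^(-lam) * lam^k / k!
e^(-9.36) ≈ 0.00008610010
lam^k = 9.36^14 ≈ 39615202690953.483538
k! = 14! = 87178291200
P = 0.00008610010 * 39615202690953.483538 / 87178291200 ≈ 0.039125

0.039125


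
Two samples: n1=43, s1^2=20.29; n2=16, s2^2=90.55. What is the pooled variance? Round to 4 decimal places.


sp^2 = ((n1-1)*s1^2 + (n2-1)*s2^2)/(n1+n2-2)
(n1-1)*s1^2 = 42 * 20.29 = 852.18
(n2-1)*s2^2 = 15 * 90.55 = 1358.25
numerator = 852.18 + 1358.25 = 2210.43
n1+n2-2 = 57
sp^2 = 2210.43 / 57 = 73681/1900 ≈ 38.779474

38.7795


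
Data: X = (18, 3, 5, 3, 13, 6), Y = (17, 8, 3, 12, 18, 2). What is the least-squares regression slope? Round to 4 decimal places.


b = sum((xi-xbar)(yi-ybar)) / sum((xi-xbar)^2)
n = 6, xbar = 48/6 = 8, ybar = 60/6 = 10
Sxy = sum((xi-xbar)(yi-ybar)) = 147
Sxx = sum((xi-xbar)^2) = 188
b = Sxy / Sxx = 147/188 ≈ 0.781915

0.7819


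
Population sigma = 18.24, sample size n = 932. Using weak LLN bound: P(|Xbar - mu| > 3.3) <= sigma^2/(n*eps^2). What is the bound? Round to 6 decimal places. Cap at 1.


bound = min(1, sigma^2/(n*eps^2))
sigma^2 = 18.24^2 = 332.6976
n*eps^2 = 932 * 3.3^2 = 932 * 10.89 = 10149.48
sigma^2/(n*eps^2) = 332.6976 / 10149.48 ≈ 0.03277977

0.032780


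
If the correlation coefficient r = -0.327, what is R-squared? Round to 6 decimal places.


R^2 = r^2 = (-0.327)^2 = 0.106929

0.106929


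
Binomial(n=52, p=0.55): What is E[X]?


E[X] = n*p = 52 * 0.55 = 28.6

28.6


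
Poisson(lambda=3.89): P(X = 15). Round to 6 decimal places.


P = e^(-lam) * lam^k / k!
e^(-3.89) ≈ 0.02044535
lam^k = 3.89^15 ≈ 706714529.049240
k! = 15! = 1307674368000
P = 0.02044535 * 706714529.049240 / 1307674368000 ≈ 0.000011

0.000011


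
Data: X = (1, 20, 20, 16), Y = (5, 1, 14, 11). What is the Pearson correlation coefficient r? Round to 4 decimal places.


r = sum((xi-xbar)(yi-ybar)) / sqrt(sum((xi-xbar)^2) * sum((yi-ybar)^2))
n = 4, xbar = 57/4 = 14.25, ybar = 31/4 = 7.75
Sxy = sum((xi-xbar)(yi-ybar)) = 39.25
Sxx = sum((xi-xbar)^2) = 244.75
Syy = sum((yi-ybar)^2) = 102.75
sqrt(Sxx*Syy) ≈ 158.581407
r = Sxy / sqrt(Sxx*Syy) = 39.25 / 158.581407 ≈ 0.247507

0.2475


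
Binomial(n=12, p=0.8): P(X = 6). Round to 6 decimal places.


P = C(n,k) * p^k * (1-p)^(n-k)
C(12,6) = 924
p^k = 0.8^6 = 0.262144
(1-p)^(n-k) = 0.2^6 = 0.000064
P = 924 * 0.262144 * 0.000064 ≈ 0.015502

0.015502


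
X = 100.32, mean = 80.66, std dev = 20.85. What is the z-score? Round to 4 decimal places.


z = (X - mu) / sigma
X - mu = 100.32 - 80.66 = 19.66
z = 19.66 / 20.85 = 1966/2085 ≈ 0.942926

0.9429


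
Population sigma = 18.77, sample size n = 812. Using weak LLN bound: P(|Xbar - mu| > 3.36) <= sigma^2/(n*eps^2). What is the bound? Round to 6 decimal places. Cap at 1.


bound = min(1, sigma^2/(n*eps^2))
sigma^2 = 18.77^2 = 352.3129
n*eps^2 = 812 * 3.36^2 = 812 * 11.2896 = 9167.1552
sigma^2/(n*eps^2) = 352.3129 / 9167.1552 ≈ 0.03843209

0.038432


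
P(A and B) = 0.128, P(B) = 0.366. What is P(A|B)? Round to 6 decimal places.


P(A|B) = P(A and B) / P(B) = 0.128 / 0.366 = 64/183 ≈ 0.34972678

0.349727


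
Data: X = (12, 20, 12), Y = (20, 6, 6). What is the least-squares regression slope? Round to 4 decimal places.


b = sum((xi-xbar)(yi-ybar)) / sum((xi-xbar)^2)
n = 3, xbar = 44/3 ≈ 14.666667, ybar = 32/3 ≈ 10.666667
Sxy = sum((xi-xbar)(yi-ybar)) = -112/3 ≈ -37.333333
Sxx = sum((xi-xbar)^2) = 128/3 ≈ 42.666667
b = Sxy / Sxx = -0.875

-0.8750


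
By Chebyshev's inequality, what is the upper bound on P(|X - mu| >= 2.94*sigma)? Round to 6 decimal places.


P <= 1/k^2
k^2 = 2.94^2 = 8.6436
1/k^2 = 1 / 8.6436 ≈ 0.11569254

0.115693


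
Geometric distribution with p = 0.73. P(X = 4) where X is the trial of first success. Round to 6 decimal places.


P = (1-p)^(k-1) * p
(1-p)^(k-1) = 0.27^3 = 0.019683
P = 0.019683 * 0.73 = 0.01436859

0.014369


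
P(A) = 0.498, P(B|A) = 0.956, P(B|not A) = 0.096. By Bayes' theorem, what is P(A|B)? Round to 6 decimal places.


P(A|B) = P(B|A)*P(A) / P(B), P(B) = P(B|A)*P(A) + P(B|not A)*P(not A)
P(B|A)*P(A) = 0.956 * 0.498 = 0.476088
P(B|not A)*P(not A) = 0.096 * 0.502 = 0.048192
P(B) = 0.476088 + 0.048192 = 0.52428
P(A|B) = 0.476088 / 0.52428 ≈ 0.90807965

0.908080


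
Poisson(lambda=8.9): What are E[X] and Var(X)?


E[X] = Var(X) = lambda = 8.9

8.9, 8.9


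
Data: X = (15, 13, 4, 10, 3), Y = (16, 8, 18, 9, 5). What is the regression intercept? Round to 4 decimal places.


a = ybar - b*xbar, where b = sum((xi-xbar)(yi-ybar)) / sum((xi-xbar)^2)
n = 5, xbar = 45/5 = 9, ybar = 56/5 = 11.2
Sxy = sum((xi-xbar)(yi-ybar)) = 17
Sxx = sum((xi-xbar)^2) = 114
b = Sxy / Sxx = 17/114 ≈ 0.149123
a = 11.2 - 0.149123 * 9 = 1873/190 ≈ 9.857895

9.8579


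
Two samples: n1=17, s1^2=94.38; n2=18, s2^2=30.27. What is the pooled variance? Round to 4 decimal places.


sp^2 = ((n1-1)*s1^2 + (n2-1)*s2^2)/(n1+n2-2)
(n1-1)*s1^2 = 16 * 94.38 = 1510.08
(n2-1)*s2^2 = 17 * 30.27 = 514.59
numerator = 1510.08 + 514.59 = 2024.67
n1+n2-2 = 33
sp^2 = 2024.67 / 33 = 67489/1100 ≈ 61.353636

61.3536


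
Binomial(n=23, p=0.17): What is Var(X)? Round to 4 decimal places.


Var = n*p*(1-p) = 23 * 0.17 * 0.83 = 3.2453

3.2453
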